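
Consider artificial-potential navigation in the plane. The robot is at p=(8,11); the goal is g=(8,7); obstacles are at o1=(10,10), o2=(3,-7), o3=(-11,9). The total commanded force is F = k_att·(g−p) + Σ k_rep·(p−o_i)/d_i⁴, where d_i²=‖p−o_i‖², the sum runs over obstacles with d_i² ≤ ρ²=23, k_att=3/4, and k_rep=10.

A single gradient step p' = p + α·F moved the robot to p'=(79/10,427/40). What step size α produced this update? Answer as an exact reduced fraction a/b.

F_att = 3/4·(g−p) = 3/4·(0,-4) = (0.0000,-3.0000)
o1: d²=5 ≤ ρ²=23; F_rep = 10·(-2,1)/5² = (-0.8000,0.4000)
o2: d²=349 > ρ²=23 → inactive
o3: d²=365 > ρ²=23 → inactive
F = F_att + ΣF_rep = (-0.8000,-2.6000)
Δp = p'−p = (-0.1000,-0.3250); α = Δx/Fx = (-1/10) / (-4/5) = 1/8
check: Δy/Fy = (-13/40) / (-13/5) = 1/8 ✓

α = 1/8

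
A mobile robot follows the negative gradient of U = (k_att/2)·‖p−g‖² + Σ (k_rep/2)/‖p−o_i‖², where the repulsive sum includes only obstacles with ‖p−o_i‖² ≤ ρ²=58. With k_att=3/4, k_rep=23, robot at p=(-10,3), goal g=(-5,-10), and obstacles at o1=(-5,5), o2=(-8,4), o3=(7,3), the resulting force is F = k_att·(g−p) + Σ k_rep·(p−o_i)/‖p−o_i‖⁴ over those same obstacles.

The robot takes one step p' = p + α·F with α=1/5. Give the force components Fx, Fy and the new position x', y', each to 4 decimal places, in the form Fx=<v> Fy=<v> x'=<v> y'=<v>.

Fx=1.7733 Fy=-10.7247 x'=-9.6453 y'=0.8551

F_att = 3/4·(g−p) = 3/4·(5,-13) = (3.7500,-9.7500)
o1: d²=29 ≤ ρ²=58; F_rep = 23·(-5,-2)/29² = (-0.1367,-0.0547)
o2: d²=5 ≤ ρ²=58; F_rep = 23·(-2,-1)/5² = (-1.8400,-0.9200)
o3: d²=289 > ρ²=58 → inactive
F = F_att + ΣF_rep = (1.7733,-10.7247)
p' = p + 1/5·F = (-9.6453,0.8551)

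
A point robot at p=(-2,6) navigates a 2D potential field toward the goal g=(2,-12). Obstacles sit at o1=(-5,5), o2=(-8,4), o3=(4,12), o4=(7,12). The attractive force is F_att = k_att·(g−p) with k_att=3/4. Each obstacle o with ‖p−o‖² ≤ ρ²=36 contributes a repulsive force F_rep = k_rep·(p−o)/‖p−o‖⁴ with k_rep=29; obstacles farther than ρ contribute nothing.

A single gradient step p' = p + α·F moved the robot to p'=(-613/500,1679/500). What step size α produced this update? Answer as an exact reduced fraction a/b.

F_att = 3/4·(g−p) = 3/4·(4,-18) = (3.0000,-13.5000)
o1: d²=10 ≤ ρ²=36; F_rep = 29·(3,1)/10² = (0.8700,0.2900)
o2: d²=40 > ρ²=36 → inactive
o3: d²=72 > ρ²=36 → inactive
o4: d²=117 > ρ²=36 → inactive
F = F_att + ΣF_rep = (3.8700,-13.2100)
Δp = p'−p = (0.7740,-2.6420); α = Δx/Fx = (387/500) / (387/100) = 1/5
check: Δy/Fy = (-1321/500) / (-1321/100) = 1/5 ✓

α = 1/5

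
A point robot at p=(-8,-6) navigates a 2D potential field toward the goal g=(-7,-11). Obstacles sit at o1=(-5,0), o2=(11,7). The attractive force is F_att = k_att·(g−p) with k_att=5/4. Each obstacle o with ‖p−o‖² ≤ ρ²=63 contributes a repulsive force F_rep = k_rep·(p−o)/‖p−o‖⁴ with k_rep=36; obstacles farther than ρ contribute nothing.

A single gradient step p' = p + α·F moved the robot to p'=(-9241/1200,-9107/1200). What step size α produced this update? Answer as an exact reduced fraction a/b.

α = 1/4

F_att = 5/4·(g−p) = 5/4·(1,-5) = (1.2500,-6.2500)
o1: d²=45 ≤ ρ²=63; F_rep = 36·(-3,-6)/45² = (-0.0533,-0.1067)
o2: d²=530 > ρ²=63 → inactive
F = F_att + ΣF_rep = (1.1967,-6.3567)
Δp = p'−p = (0.2992,-1.5892); α = Δx/Fx = (359/1200) / (359/300) = 1/4
check: Δy/Fy = (-1907/1200) / (-1907/300) = 1/4 ✓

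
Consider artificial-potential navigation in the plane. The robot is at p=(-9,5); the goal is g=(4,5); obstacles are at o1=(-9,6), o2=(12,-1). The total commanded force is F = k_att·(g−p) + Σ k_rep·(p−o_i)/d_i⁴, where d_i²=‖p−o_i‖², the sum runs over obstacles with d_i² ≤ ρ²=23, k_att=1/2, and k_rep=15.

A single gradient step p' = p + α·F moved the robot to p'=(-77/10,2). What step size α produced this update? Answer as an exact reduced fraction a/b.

F_att = 1/2·(g−p) = 1/2·(13,0) = (6.5000,0.0000)
o1: d²=1 ≤ ρ²=23; F_rep = 15·(0,-1)/1² = (0.0000,-15.0000)
o2: d²=477 > ρ²=23 → inactive
F = F_att + ΣF_rep = (6.5000,-15.0000)
Δp = p'−p = (1.3000,-3.0000); α = Δx/Fx = (13/10) / (13/2) = 1/5
check: Δy/Fy = (-3) / (-15) = 1/5 ✓

α = 1/5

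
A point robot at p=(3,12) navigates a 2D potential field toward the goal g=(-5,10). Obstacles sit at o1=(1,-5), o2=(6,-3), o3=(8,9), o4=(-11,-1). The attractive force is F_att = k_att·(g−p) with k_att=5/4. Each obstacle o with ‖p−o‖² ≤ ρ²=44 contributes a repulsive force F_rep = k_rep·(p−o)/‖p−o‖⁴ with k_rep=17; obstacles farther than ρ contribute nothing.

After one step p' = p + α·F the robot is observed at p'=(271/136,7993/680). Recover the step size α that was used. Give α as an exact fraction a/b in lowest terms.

F_att = 5/4·(g−p) = 5/4·(-8,-2) = (-10.0000,-2.5000)
o1: d²=293 > ρ²=44 → inactive
o2: d²=234 > ρ²=44 → inactive
o3: d²=34 ≤ ρ²=44; F_rep = 17·(-5,3)/34² = (-0.0735,0.0441)
o4: d²=365 > ρ²=44 → inactive
F = F_att + ΣF_rep = (-10.0735,-2.4559)
Δp = p'−p = (-1.0074,-0.2456); α = Δx/Fx = (-137/136) / (-685/68) = 1/10
check: Δy/Fy = (-167/680) / (-167/68) = 1/10 ✓

α = 1/10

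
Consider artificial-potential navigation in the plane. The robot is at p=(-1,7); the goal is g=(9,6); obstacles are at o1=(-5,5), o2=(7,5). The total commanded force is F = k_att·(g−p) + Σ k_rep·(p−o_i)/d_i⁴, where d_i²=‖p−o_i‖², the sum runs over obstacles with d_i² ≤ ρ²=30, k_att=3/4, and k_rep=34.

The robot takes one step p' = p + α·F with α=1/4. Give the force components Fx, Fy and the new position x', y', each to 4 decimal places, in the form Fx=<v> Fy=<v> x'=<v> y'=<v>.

Fx=7.8400 Fy=-0.5800 x'=0.9600 y'=6.8550

F_att = 3/4·(g−p) = 3/4·(10,-1) = (7.5000,-0.7500)
o1: d²=20 ≤ ρ²=30; F_rep = 34·(4,2)/20² = (0.3400,0.1700)
o2: d²=68 > ρ²=30 → inactive
F = F_att + ΣF_rep = (7.8400,-0.5800)
p' = p + 1/4·F = (0.9600,6.8550)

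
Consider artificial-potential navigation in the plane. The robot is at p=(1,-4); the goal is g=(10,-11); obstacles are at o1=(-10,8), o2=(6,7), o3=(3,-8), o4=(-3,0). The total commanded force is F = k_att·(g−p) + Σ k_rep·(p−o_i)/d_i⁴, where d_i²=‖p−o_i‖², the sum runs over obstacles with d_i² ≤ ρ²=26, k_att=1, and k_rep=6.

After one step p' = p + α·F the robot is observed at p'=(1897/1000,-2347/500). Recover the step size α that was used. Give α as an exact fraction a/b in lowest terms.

α = 1/10

F_att = 1·(g−p) = 1·(9,-7) = (9.0000,-7.0000)
o1: d²=265 > ρ²=26 → inactive
o2: d²=146 > ρ²=26 → inactive
o3: d²=20 ≤ ρ²=26; F_rep = 6·(-2,4)/20² = (-0.0300,0.0600)
o4: d²=32 > ρ²=26 → inactive
F = F_att + ΣF_rep = (8.9700,-6.9400)
Δp = p'−p = (0.8970,-0.6940); α = Δx/Fx = (897/1000) / (897/100) = 1/10
check: Δy/Fy = (-347/500) / (-347/50) = 1/10 ✓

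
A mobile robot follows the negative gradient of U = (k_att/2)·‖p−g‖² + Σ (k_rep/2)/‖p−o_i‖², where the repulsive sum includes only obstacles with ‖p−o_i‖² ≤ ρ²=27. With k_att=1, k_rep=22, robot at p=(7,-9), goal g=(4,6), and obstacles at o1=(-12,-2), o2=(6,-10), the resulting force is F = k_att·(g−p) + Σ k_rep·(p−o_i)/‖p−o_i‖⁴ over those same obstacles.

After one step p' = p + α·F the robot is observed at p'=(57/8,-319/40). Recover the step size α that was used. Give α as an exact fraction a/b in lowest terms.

α = 1/20

F_att = 1·(g−p) = 1·(-3,15) = (-3.0000,15.0000)
o1: d²=410 > ρ²=27 → inactive
o2: d²=2 ≤ ρ²=27; F_rep = 22·(1,1)/2² = (5.5000,5.5000)
F = F_att + ΣF_rep = (2.5000,20.5000)
Δp = p'−p = (0.1250,1.0250); α = Δx/Fx = (1/8) / (5/2) = 1/20
check: Δy/Fy = (41/40) / (41/2) = 1/20 ✓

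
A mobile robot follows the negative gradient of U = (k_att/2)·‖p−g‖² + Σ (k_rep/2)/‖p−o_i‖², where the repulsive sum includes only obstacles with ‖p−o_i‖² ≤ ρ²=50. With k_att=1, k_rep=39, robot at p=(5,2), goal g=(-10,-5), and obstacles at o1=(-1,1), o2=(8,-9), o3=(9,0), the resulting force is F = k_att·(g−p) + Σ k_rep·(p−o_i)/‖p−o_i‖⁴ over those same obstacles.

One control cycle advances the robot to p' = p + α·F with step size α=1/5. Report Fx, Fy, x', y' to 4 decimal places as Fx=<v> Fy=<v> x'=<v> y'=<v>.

F_att = 1·(g−p) = 1·(-15,-7) = (-15.0000,-7.0000)
o1: d²=37 ≤ ρ²=50; F_rep = 39·(6,1)/37² = (0.1709,0.0285)
o2: d²=130 > ρ²=50 → inactive
o3: d²=20 ≤ ρ²=50; F_rep = 39·(-4,2)/20² = (-0.3900,0.1950)
F = F_att + ΣF_rep = (-15.2191,-6.7765)
p' = p + 1/5·F = (1.9562,0.6447)

Fx=-15.2191 Fy=-6.7765 x'=1.9562 y'=0.6447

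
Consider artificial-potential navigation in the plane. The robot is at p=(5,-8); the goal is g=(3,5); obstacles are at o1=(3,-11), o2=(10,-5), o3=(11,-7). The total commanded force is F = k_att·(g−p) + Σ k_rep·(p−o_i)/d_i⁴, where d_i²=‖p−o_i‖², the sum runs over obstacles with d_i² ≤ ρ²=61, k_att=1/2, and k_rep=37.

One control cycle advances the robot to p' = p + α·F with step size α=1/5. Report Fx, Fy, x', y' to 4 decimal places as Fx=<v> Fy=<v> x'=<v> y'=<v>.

F_att = 1/2·(g−p) = 1/2·(-2,13) = (-1.0000,6.5000)
o1: d²=13 ≤ ρ²=61; F_rep = 37·(2,3)/13² = (0.4379,0.6568)
o2: d²=34 ≤ ρ²=61; F_rep = 37·(-5,-3)/34² = (-0.1600,-0.0960)
o3: d²=37 ≤ ρ²=61; F_rep = 37·(-6,-1)/37² = (-0.1622,-0.0270)
F = F_att + ΣF_rep = (-0.8843,7.0338)
p' = p + 1/5·F = (4.8231,-6.5932)

Fx=-0.8843 Fy=7.0338 x'=4.8231 y'=-6.5932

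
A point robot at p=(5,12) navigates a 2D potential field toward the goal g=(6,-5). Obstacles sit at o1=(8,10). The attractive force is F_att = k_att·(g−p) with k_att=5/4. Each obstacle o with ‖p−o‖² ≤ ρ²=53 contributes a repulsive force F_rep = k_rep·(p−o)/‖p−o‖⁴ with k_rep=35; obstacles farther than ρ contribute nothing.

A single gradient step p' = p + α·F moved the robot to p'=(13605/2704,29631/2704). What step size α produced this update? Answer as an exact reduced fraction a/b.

F_att = 5/4·(g−p) = 5/4·(1,-17) = (1.2500,-21.2500)
o1: d²=13 ≤ ρ²=53; F_rep = 35·(-3,2)/13² = (-0.6213,0.4142)
F = F_att + ΣF_rep = (0.6287,-20.8358)
Δp = p'−p = (0.0314,-1.0418); α = Δx/Fx = (85/2704) / (425/676) = 1/20
check: Δy/Fy = (-2817/2704) / (-14085/676) = 1/20 ✓

α = 1/20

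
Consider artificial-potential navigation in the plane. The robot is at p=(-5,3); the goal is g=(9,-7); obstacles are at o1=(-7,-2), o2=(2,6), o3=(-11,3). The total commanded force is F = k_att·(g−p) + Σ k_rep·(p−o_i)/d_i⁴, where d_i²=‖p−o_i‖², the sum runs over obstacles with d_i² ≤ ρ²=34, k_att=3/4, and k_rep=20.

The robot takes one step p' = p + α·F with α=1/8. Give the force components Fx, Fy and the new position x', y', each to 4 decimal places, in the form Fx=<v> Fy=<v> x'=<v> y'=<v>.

Fx=10.5476 Fy=-7.3811 x'=-3.6816 y'=2.0774

F_att = 3/4·(g−p) = 3/4·(14,-10) = (10.5000,-7.5000)
o1: d²=29 ≤ ρ²=34; F_rep = 20·(2,5)/29² = (0.0476,0.1189)
o2: d²=58 > ρ²=34 → inactive
o3: d²=36 > ρ²=34 → inactive
F = F_att + ΣF_rep = (10.5476,-7.3811)
p' = p + 1/8·F = (-3.6816,2.0774)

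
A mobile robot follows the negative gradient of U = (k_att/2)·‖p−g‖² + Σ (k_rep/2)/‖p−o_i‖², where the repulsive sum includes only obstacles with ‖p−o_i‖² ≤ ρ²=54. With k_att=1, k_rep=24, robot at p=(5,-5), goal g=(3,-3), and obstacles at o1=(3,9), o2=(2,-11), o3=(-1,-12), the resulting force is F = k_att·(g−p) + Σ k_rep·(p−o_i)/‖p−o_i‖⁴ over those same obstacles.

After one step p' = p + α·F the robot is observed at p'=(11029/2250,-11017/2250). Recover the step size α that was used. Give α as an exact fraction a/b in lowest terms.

α = 1/20

F_att = 1·(g−p) = 1·(-2,2) = (-2.0000,2.0000)
o1: d²=200 > ρ²=54 → inactive
o2: d²=45 ≤ ρ²=54; F_rep = 24·(3,6)/45² = (0.0356,0.0711)
o3: d²=85 > ρ²=54 → inactive
F = F_att + ΣF_rep = (-1.9644,2.0711)
Δp = p'−p = (-0.0982,0.1036); α = Δx/Fx = (-221/2250) / (-442/225) = 1/20
check: Δy/Fy = (233/2250) / (466/225) = 1/20 ✓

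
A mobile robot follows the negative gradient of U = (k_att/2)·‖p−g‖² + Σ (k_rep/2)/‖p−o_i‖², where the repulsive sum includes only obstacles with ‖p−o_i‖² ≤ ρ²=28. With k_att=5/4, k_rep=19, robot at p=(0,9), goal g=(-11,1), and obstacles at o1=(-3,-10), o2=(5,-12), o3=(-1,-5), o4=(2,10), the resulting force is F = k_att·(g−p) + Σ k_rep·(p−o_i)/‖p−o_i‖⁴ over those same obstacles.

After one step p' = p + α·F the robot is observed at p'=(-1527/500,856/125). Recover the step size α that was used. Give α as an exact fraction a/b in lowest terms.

F_att = 5/4·(g−p) = 5/4·(-11,-8) = (-13.7500,-10.0000)
o1: d²=370 > ρ²=28 → inactive
o2: d²=466 > ρ²=28 → inactive
o3: d²=197 > ρ²=28 → inactive
o4: d²=5 ≤ ρ²=28; F_rep = 19·(-2,-1)/5² = (-1.5200,-0.7600)
F = F_att + ΣF_rep = (-15.2700,-10.7600)
Δp = p'−p = (-3.0540,-2.1520); α = Δx/Fx = (-1527/500) / (-1527/100) = 1/5
check: Δy/Fy = (-269/125) / (-269/25) = 1/5 ✓

α = 1/5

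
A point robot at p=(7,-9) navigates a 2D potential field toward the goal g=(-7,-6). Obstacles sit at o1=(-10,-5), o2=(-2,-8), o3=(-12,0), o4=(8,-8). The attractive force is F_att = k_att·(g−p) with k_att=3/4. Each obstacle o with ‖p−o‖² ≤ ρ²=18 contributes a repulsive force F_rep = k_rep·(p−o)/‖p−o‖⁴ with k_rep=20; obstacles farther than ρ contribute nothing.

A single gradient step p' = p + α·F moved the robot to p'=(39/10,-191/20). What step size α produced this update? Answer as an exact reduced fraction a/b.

F_att = 3/4·(g−p) = 3/4·(-14,3) = (-10.5000,2.2500)
o1: d²=305 > ρ²=18 → inactive
o2: d²=82 > ρ²=18 → inactive
o3: d²=442 > ρ²=18 → inactive
o4: d²=2 ≤ ρ²=18; F_rep = 20·(-1,-1)/2² = (-5.0000,-5.0000)
F = F_att + ΣF_rep = (-15.5000,-2.7500)
Δp = p'−p = (-3.1000,-0.5500); α = Δx/Fx = (-31/10) / (-31/2) = 1/5
check: Δy/Fy = (-11/20) / (-11/4) = 1/5 ✓

α = 1/5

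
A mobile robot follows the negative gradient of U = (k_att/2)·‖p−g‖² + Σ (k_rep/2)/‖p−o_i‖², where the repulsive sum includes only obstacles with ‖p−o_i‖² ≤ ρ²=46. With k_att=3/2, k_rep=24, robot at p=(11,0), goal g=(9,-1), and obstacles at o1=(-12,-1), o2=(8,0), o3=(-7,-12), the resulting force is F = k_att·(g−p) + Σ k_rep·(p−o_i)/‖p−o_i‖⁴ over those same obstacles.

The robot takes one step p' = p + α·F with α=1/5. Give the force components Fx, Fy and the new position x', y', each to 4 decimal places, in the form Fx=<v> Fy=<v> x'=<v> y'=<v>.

F_att = 3/2·(g−p) = 3/2·(-2,-1) = (-3.0000,-1.5000)
o1: d²=530 > ρ²=46 → inactive
o2: d²=9 ≤ ρ²=46; F_rep = 24·(3,0)/9² = (0.8889,0.0000)
o3: d²=468 > ρ²=46 → inactive
F = F_att + ΣF_rep = (-2.1111,-1.5000)
p' = p + 1/5·F = (10.5778,-0.3000)

Fx=-2.1111 Fy=-1.5000 x'=10.5778 y'=-0.3000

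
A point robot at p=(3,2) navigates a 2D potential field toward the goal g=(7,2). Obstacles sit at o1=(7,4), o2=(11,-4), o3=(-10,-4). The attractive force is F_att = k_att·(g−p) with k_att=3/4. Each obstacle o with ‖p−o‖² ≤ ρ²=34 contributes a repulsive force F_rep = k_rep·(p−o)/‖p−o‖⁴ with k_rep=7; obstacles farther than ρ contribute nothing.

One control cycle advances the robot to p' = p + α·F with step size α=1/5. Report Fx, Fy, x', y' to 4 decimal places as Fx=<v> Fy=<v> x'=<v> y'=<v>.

Fx=2.9300 Fy=-0.0350 x'=3.5860 y'=1.9930

F_att = 3/4·(g−p) = 3/4·(4,0) = (3.0000,0.0000)
o1: d²=20 ≤ ρ²=34; F_rep = 7·(-4,-2)/20² = (-0.0700,-0.0350)
o2: d²=100 > ρ²=34 → inactive
o3: d²=205 > ρ²=34 → inactive
F = F_att + ΣF_rep = (2.9300,-0.0350)
p' = p + 1/5·F = (3.5860,1.9930)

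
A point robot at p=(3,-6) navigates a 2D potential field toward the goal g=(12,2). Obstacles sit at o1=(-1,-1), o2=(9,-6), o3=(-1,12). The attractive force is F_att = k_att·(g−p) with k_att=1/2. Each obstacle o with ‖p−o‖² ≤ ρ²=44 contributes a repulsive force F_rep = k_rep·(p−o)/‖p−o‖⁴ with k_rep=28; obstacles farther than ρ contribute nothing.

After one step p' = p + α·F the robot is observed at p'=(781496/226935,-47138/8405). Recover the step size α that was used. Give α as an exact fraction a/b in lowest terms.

α = 1/10

F_att = 1/2·(g−p) = 1/2·(9,8) = (4.5000,4.0000)
o1: d²=41 ≤ ρ²=44; F_rep = 28·(4,-5)/41² = (0.0666,-0.0833)
o2: d²=36 ≤ ρ²=44; F_rep = 28·(-6,0)/36² = (-0.1296,0.0000)
o3: d²=340 > ρ²=44 → inactive
F = F_att + ΣF_rep = (4.4370,3.9167)
Δp = p'−p = (0.4437,0.3917); α = Δx/Fx = (100691/226935) / (201382/45387) = 1/10
check: Δy/Fy = (3292/8405) / (6584/1681) = 1/10 ✓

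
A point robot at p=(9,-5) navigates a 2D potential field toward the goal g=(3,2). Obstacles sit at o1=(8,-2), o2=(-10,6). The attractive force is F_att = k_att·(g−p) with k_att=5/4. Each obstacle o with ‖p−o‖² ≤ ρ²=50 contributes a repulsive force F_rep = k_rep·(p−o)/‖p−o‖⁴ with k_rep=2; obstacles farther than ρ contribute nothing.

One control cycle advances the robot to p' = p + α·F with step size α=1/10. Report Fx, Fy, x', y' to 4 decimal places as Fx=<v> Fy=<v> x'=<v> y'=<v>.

Fx=-7.4800 Fy=8.6900 x'=8.2520 y'=-4.1310

F_att = 5/4·(g−p) = 5/4·(-6,7) = (-7.5000,8.7500)
o1: d²=10 ≤ ρ²=50; F_rep = 2·(1,-3)/10² = (0.0200,-0.0600)
o2: d²=482 > ρ²=50 → inactive
F = F_att + ΣF_rep = (-7.4800,8.6900)
p' = p + 1/10·F = (8.2520,-4.1310)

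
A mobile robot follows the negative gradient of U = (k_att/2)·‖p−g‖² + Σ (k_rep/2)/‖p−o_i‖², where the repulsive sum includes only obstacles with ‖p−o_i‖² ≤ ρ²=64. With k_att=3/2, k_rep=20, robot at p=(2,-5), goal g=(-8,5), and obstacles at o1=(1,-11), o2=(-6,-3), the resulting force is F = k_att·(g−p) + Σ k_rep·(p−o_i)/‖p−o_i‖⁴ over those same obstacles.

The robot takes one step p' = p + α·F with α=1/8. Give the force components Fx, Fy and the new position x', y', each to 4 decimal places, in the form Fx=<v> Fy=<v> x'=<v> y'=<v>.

Fx=-14.9854 Fy=15.0877 x'=0.1268 y'=-3.1140

F_att = 3/2·(g−p) = 3/2·(-10,10) = (-15.0000,15.0000)
o1: d²=37 ≤ ρ²=64; F_rep = 20·(1,6)/37² = (0.0146,0.0877)
o2: d²=68 > ρ²=64 → inactive
F = F_att + ΣF_rep = (-14.9854,15.0877)
p' = p + 1/8·F = (0.1268,-3.1140)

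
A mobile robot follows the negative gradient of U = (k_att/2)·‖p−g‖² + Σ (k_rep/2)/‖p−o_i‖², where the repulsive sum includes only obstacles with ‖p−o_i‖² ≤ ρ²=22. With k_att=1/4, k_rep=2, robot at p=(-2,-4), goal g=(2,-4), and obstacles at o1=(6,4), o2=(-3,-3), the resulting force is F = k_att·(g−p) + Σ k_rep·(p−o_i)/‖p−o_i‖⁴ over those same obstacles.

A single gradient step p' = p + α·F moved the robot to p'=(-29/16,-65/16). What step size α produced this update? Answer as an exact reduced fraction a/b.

F_att = 1/4·(g−p) = 1/4·(4,0) = (1.0000,0.0000)
o1: d²=128 > ρ²=22 → inactive
o2: d²=2 ≤ ρ²=22; F_rep = 2·(1,-1)/2² = (0.5000,-0.5000)
F = F_att + ΣF_rep = (1.5000,-0.5000)
Δp = p'−p = (0.1875,-0.0625); α = Δx/Fx = (3/16) / (3/2) = 1/8
check: Δy/Fy = (-1/16) / (-1/2) = 1/8 ✓

α = 1/8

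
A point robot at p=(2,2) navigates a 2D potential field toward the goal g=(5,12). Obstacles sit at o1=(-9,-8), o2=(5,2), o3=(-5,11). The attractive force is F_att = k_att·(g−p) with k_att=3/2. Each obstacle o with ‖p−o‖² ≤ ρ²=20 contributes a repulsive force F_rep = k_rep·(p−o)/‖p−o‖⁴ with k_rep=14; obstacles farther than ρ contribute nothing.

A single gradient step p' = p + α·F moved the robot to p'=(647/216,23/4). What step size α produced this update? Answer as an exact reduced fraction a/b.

F_att = 3/2·(g−p) = 3/2·(3,10) = (4.5000,15.0000)
o1: d²=221 > ρ²=20 → inactive
o2: d²=9 ≤ ρ²=20; F_rep = 14·(-3,0)/9² = (-0.5185,0.0000)
o3: d²=130 > ρ²=20 → inactive
F = F_att + ΣF_rep = (3.9815,15.0000)
Δp = p'−p = (0.9954,3.7500); α = Δx/Fx = (215/216) / (215/54) = 1/4
check: Δy/Fy = (15/4) / (15) = 1/4 ✓

α = 1/4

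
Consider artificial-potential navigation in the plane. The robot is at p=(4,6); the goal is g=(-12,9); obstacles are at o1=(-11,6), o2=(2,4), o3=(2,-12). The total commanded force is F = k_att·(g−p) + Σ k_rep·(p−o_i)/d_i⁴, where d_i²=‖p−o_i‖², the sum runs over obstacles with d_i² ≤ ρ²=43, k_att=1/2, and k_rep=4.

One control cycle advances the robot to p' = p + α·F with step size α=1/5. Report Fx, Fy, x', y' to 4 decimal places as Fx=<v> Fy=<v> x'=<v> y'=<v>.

Fx=-7.8750 Fy=1.6250 x'=2.4250 y'=6.3250

F_att = 1/2·(g−p) = 1/2·(-16,3) = (-8.0000,1.5000)
o1: d²=225 > ρ²=43 → inactive
o2: d²=8 ≤ ρ²=43; F_rep = 4·(2,2)/8² = (0.1250,0.1250)
o3: d²=328 > ρ²=43 → inactive
F = F_att + ΣF_rep = (-7.8750,1.6250)
p' = p + 1/5·F = (2.4250,6.3250)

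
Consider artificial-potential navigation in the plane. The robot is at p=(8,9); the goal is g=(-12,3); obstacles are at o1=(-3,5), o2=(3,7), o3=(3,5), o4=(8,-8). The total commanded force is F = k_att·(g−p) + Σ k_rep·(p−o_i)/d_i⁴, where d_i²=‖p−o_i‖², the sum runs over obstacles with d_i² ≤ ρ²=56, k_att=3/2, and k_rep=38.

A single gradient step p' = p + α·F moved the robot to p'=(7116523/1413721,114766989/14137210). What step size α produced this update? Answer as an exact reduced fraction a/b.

α = 1/10

F_att = 3/2·(g−p) = 3/2·(-20,-6) = (-30.0000,-9.0000)
o1: d²=137 > ρ²=56 → inactive
o2: d²=29 ≤ ρ²=56; F_rep = 38·(5,2)/29² = (0.2259,0.0904)
o3: d²=41 ≤ ρ²=56; F_rep = 38·(5,4)/41² = (0.1130,0.0904)
o4: d²=289 > ρ²=56 → inactive
F = F_att + ΣF_rep = (-29.6611,-8.8192)
Δp = p'−p = (-2.9661,-0.8819); α = Δx/Fx = (-4193245/1413721) / (-41932450/1413721) = 1/10
check: Δy/Fy = (-12467901/14137210) / (-12467901/1413721) = 1/10 ✓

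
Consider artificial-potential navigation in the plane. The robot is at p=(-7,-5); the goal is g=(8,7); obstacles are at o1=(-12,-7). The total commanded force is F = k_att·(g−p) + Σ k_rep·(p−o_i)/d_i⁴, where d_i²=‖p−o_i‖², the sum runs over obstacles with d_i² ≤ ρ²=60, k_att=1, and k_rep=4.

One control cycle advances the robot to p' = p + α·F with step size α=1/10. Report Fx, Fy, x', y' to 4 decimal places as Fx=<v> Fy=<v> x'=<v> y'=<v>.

F_att = 1·(g−p) = 1·(15,12) = (15.0000,12.0000)
o1: d²=29 ≤ ρ²=60; F_rep = 4·(5,2)/29² = (0.0238,0.0095)
F = F_att + ΣF_rep = (15.0238,12.0095)
p' = p + 1/10·F = (-5.4976,-3.7990)

Fx=15.0238 Fy=12.0095 x'=-5.4976 y'=-3.7990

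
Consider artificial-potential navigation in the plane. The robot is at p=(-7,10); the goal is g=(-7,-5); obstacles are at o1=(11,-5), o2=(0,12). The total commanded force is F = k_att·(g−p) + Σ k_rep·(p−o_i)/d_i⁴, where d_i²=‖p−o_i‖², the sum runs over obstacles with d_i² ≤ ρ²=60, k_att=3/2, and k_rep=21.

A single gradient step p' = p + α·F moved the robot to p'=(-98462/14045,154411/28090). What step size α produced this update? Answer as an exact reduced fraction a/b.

F_att = 3/2·(g−p) = 3/2·(0,-15) = (0.0000,-22.5000)
o1: d²=549 > ρ²=60 → inactive
o2: d²=53 ≤ ρ²=60; F_rep = 21·(-7,-2)/53² = (-0.0523,-0.0150)
F = F_att + ΣF_rep = (-0.0523,-22.5150)
Δp = p'−p = (-0.0105,-4.5030); α = Δx/Fx = (-147/14045) / (-147/2809) = 1/5
check: Δy/Fy = (-126489/28090) / (-126489/5618) = 1/5 ✓

α = 1/5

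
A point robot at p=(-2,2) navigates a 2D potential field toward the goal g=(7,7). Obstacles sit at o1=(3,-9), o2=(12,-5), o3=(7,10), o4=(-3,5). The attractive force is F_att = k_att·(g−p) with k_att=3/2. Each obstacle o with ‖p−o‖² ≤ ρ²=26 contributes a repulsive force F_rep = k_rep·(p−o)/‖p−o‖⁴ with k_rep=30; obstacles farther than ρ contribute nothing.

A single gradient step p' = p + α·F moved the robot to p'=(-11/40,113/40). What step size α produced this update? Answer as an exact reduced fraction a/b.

α = 1/8

F_att = 3/2·(g−p) = 3/2·(9,5) = (13.5000,7.5000)
o1: d²=146 > ρ²=26 → inactive
o2: d²=245 > ρ²=26 → inactive
o3: d²=145 > ρ²=26 → inactive
o4: d²=10 ≤ ρ²=26; F_rep = 30·(1,-3)/10² = (0.3000,-0.9000)
F = F_att + ΣF_rep = (13.8000,6.6000)
Δp = p'−p = (1.7250,0.8250); α = Δx/Fx = (69/40) / (69/5) = 1/8
check: Δy/Fy = (33/40) / (33/5) = 1/8 ✓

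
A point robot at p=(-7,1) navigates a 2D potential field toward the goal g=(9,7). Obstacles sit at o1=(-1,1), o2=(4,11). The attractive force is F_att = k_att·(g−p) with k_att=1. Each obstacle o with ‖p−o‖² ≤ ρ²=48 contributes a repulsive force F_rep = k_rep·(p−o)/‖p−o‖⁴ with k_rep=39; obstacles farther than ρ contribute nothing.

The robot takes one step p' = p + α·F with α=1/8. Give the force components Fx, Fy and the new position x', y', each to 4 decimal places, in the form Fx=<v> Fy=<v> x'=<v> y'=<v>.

F_att = 1·(g−p) = 1·(16,6) = (16.0000,6.0000)
o1: d²=36 ≤ ρ²=48; F_rep = 39·(-6,0)/36² = (-0.1806,0.0000)
o2: d²=221 > ρ²=48 → inactive
F = F_att + ΣF_rep = (15.8194,6.0000)
p' = p + 1/8·F = (-5.0226,1.7500)

Fx=15.8194 Fy=6.0000 x'=-5.0226 y'=1.7500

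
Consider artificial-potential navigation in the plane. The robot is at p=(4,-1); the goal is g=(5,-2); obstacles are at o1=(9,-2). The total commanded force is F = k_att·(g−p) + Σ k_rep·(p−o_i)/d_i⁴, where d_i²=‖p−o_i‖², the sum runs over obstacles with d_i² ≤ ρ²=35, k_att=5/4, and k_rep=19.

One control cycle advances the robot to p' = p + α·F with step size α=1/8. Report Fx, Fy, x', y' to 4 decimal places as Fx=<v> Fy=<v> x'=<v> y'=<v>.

F_att = 5/4·(g−p) = 5/4·(1,-1) = (1.2500,-1.2500)
o1: d²=26 ≤ ρ²=35; F_rep = 19·(-5,1)/26² = (-0.1405,0.0281)
F = F_att + ΣF_rep = (1.1095,-1.2219)
p' = p + 1/8·F = (4.1387,-1.1527)

Fx=1.1095 Fy=-1.2219 x'=4.1387 y'=-1.1527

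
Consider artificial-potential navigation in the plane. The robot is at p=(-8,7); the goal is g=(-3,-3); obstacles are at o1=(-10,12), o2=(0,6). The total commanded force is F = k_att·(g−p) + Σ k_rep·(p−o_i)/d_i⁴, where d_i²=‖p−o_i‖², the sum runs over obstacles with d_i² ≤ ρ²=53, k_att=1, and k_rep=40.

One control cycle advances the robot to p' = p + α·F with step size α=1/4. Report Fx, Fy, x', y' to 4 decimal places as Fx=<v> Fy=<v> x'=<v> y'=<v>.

Fx=5.0951 Fy=-10.2378 x'=-6.7262 y'=4.4405

F_att = 1·(g−p) = 1·(5,-10) = (5.0000,-10.0000)
o1: d²=29 ≤ ρ²=53; F_rep = 40·(2,-5)/29² = (0.0951,-0.2378)
o2: d²=65 > ρ²=53 → inactive
F = F_att + ΣF_rep = (5.0951,-10.2378)
p' = p + 1/4·F = (-6.7262,4.4405)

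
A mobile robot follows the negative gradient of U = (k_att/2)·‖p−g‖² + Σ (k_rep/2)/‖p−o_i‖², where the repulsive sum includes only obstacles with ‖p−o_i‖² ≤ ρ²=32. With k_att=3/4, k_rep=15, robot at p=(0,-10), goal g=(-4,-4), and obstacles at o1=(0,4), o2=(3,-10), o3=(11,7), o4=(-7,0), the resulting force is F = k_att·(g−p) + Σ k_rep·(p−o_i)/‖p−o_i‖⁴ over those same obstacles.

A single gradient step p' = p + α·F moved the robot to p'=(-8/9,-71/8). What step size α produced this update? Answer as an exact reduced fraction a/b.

α = 1/4

F_att = 3/4·(g−p) = 3/4·(-4,6) = (-3.0000,4.5000)
o1: d²=196 > ρ²=32 → inactive
o2: d²=9 ≤ ρ²=32; F_rep = 15·(-3,0)/9² = (-0.5556,0.0000)
o3: d²=410 > ρ²=32 → inactive
o4: d²=149 > ρ²=32 → inactive
F = F_att + ΣF_rep = (-3.5556,4.5000)
Δp = p'−p = (-0.8889,1.1250); α = Δx/Fx = (-8/9) / (-32/9) = 1/4
check: Δy/Fy = (9/8) / (9/2) = 1/4 ✓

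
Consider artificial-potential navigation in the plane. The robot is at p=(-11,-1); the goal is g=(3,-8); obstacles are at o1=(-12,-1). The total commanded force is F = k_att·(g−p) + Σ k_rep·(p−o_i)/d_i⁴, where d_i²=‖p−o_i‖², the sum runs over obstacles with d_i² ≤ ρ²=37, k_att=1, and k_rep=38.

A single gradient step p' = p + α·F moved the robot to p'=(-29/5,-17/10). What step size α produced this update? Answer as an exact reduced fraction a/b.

α = 1/10

F_att = 1·(g−p) = 1·(14,-7) = (14.0000,-7.0000)
o1: d²=1 ≤ ρ²=37; F_rep = 38·(1,0)/1² = (38.0000,0.0000)
F = F_att + ΣF_rep = (52.0000,-7.0000)
Δp = p'−p = (5.2000,-0.7000); α = Δx/Fx = (26/5) / (52) = 1/10
check: Δy/Fy = (-7/10) / (-7) = 1/10 ✓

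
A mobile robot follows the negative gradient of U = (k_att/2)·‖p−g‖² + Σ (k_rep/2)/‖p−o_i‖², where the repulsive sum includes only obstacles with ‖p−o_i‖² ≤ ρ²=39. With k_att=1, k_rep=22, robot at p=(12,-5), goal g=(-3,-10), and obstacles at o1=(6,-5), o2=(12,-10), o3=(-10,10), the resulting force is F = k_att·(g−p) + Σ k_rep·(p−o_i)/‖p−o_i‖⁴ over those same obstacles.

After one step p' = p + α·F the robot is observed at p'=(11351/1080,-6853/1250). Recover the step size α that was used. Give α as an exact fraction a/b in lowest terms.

α = 1/10

F_att = 1·(g−p) = 1·(-15,-5) = (-15.0000,-5.0000)
o1: d²=36 ≤ ρ²=39; F_rep = 22·(6,0)/36² = (0.1019,0.0000)
o2: d²=25 ≤ ρ²=39; F_rep = 22·(0,5)/25² = (0.0000,0.1760)
o3: d²=709 > ρ²=39 → inactive
F = F_att + ΣF_rep = (-14.8981,-4.8240)
Δp = p'−p = (-1.4898,-0.4824); α = Δx/Fx = (-1609/1080) / (-1609/108) = 1/10
check: Δy/Fy = (-603/1250) / (-603/125) = 1/10 ✓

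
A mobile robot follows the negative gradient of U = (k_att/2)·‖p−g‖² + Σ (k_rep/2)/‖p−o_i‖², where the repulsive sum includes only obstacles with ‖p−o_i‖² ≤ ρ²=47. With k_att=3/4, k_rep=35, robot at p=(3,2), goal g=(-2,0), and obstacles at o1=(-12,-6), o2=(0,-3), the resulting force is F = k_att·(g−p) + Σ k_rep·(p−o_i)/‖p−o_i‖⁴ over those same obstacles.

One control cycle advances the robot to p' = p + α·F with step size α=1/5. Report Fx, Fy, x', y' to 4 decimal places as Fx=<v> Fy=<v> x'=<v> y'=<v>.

F_att = 3/4·(g−p) = 3/4·(-5,-2) = (-3.7500,-1.5000)
o1: d²=289 > ρ²=47 → inactive
o2: d²=34 ≤ ρ²=47; F_rep = 35·(3,5)/34² = (0.0908,0.1514)
F = F_att + ΣF_rep = (-3.6592,-1.3486)
p' = p + 1/5·F = (2.2682,1.7303)

Fx=-3.6592 Fy=-1.3486 x'=2.2682 y'=1.7303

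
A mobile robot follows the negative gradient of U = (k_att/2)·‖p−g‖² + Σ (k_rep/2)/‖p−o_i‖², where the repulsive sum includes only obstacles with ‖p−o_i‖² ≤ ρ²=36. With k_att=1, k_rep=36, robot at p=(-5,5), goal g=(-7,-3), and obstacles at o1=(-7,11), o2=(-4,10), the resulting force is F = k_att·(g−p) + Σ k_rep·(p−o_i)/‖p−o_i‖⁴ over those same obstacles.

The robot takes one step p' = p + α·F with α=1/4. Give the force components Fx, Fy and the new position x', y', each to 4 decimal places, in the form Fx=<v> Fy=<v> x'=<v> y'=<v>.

Fx=-2.0533 Fy=-8.2663 x'=-5.5133 y'=2.9334

F_att = 1·(g−p) = 1·(-2,-8) = (-2.0000,-8.0000)
o1: d²=40 > ρ²=36 → inactive
o2: d²=26 ≤ ρ²=36; F_rep = 36·(-1,-5)/26² = (-0.0533,-0.2663)
F = F_att + ΣF_rep = (-2.0533,-8.2663)
p' = p + 1/4·F = (-5.5133,2.9334)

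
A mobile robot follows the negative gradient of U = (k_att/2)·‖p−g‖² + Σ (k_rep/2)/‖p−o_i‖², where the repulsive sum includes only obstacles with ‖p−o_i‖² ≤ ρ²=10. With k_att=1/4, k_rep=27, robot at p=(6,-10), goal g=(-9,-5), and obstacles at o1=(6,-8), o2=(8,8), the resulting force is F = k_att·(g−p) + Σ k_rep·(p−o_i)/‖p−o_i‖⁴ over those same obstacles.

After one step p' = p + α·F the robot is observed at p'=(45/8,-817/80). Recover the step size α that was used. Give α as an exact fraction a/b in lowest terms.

α = 1/10

F_att = 1/4·(g−p) = 1/4·(-15,5) = (-3.7500,1.2500)
o1: d²=4 ≤ ρ²=10; F_rep = 27·(0,-2)/4² = (0.0000,-3.3750)
o2: d²=328 > ρ²=10 → inactive
F = F_att + ΣF_rep = (-3.7500,-2.1250)
Δp = p'−p = (-0.3750,-0.2125); α = Δx/Fx = (-3/8) / (-15/4) = 1/10
check: Δy/Fy = (-17/80) / (-17/8) = 1/10 ✓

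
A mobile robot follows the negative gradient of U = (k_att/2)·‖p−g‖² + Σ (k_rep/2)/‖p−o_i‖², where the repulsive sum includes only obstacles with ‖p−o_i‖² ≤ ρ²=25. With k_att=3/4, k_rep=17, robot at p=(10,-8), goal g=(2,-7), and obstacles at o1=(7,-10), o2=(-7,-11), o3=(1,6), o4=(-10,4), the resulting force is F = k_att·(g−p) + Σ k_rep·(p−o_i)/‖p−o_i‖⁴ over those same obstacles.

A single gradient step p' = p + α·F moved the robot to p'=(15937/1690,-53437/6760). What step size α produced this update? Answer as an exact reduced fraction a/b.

F_att = 3/4·(g−p) = 3/4·(-8,1) = (-6.0000,0.7500)
o1: d²=13 ≤ ρ²=25; F_rep = 17·(3,2)/13² = (0.3018,0.2012)
o2: d²=298 > ρ²=25 → inactive
o3: d²=277 > ρ²=25 → inactive
o4: d²=544 > ρ²=25 → inactive
F = F_att + ΣF_rep = (-5.6982,0.9512)
Δp = p'−p = (-0.5698,0.0951); α = Δx/Fx = (-963/1690) / (-963/169) = 1/10
check: Δy/Fy = (643/6760) / (643/676) = 1/10 ✓

α = 1/10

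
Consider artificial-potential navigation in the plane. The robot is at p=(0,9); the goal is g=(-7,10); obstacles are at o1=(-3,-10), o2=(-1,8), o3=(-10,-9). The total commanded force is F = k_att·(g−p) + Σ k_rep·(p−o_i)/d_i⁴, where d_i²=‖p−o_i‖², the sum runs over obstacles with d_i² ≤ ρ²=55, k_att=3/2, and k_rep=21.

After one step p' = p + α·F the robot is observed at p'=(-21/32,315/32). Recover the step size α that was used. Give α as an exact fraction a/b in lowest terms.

F_att = 3/2·(g−p) = 3/2·(-7,1) = (-10.5000,1.5000)
o1: d²=370 > ρ²=55 → inactive
o2: d²=2 ≤ ρ²=55; F_rep = 21·(1,1)/2² = (5.2500,5.2500)
o3: d²=424 > ρ²=55 → inactive
F = F_att + ΣF_rep = (-5.2500,6.7500)
Δp = p'−p = (-0.6562,0.8438); α = Δx/Fx = (-21/32) / (-21/4) = 1/8
check: Δy/Fy = (27/32) / (27/4) = 1/8 ✓

α = 1/8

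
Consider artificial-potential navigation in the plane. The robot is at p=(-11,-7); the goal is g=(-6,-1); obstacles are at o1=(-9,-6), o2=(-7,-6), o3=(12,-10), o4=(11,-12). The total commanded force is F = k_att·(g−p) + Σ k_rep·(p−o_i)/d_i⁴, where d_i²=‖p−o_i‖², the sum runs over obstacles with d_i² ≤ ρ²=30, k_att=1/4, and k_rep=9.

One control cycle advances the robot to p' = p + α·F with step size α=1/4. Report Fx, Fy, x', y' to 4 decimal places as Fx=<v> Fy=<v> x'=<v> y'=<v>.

Fx=0.4054 Fy=1.1089 x'=-10.8986 y'=-6.7228

F_att = 1/4·(g−p) = 1/4·(5,6) = (1.2500,1.5000)
o1: d²=5 ≤ ρ²=30; F_rep = 9·(-2,-1)/5² = (-0.7200,-0.3600)
o2: d²=17 ≤ ρ²=30; F_rep = 9·(-4,-1)/17² = (-0.1246,-0.0311)
o3: d²=538 > ρ²=30 → inactive
o4: d²=509 > ρ²=30 → inactive
F = F_att + ΣF_rep = (0.4054,1.1089)
p' = p + 1/4·F = (-10.8986,-6.7228)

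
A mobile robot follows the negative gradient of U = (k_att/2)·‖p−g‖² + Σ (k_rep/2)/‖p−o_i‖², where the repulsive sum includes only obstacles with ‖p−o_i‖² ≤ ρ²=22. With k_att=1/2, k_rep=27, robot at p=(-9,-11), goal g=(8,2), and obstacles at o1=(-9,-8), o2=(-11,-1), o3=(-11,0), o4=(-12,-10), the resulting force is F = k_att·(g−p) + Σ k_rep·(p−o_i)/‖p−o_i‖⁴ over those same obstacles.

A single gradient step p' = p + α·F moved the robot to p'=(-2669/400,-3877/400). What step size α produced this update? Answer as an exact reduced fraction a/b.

α = 1/4

F_att = 1/2·(g−p) = 1/2·(17,13) = (8.5000,6.5000)
o1: d²=9 ≤ ρ²=22; F_rep = 27·(0,-3)/9² = (0.0000,-1.0000)
o2: d²=104 > ρ²=22 → inactive
o3: d²=125 > ρ²=22 → inactive
o4: d²=10 ≤ ρ²=22; F_rep = 27·(3,-1)/10² = (0.8100,-0.2700)
F = F_att + ΣF_rep = (9.3100,5.2300)
Δp = p'−p = (2.3275,1.3075); α = Δx/Fx = (931/400) / (931/100) = 1/4
check: Δy/Fy = (523/400) / (523/100) = 1/4 ✓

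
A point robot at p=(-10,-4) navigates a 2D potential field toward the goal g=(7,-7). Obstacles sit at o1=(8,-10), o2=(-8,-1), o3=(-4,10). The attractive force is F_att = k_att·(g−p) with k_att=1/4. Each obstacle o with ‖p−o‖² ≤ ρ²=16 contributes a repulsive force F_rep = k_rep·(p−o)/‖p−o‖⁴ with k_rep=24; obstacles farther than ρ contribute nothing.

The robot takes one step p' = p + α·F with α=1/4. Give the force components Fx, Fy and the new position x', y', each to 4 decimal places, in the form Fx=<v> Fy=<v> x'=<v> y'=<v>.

Fx=3.9660 Fy=-1.1760 x'=-9.0085 y'=-4.2940

F_att = 1/4·(g−p) = 1/4·(17,-3) = (4.2500,-0.7500)
o1: d²=360 > ρ²=16 → inactive
o2: d²=13 ≤ ρ²=16; F_rep = 24·(-2,-3)/13² = (-0.2840,-0.4260)
o3: d²=232 > ρ²=16 → inactive
F = F_att + ΣF_rep = (3.9660,-1.1760)
p' = p + 1/4·F = (-9.0085,-4.2940)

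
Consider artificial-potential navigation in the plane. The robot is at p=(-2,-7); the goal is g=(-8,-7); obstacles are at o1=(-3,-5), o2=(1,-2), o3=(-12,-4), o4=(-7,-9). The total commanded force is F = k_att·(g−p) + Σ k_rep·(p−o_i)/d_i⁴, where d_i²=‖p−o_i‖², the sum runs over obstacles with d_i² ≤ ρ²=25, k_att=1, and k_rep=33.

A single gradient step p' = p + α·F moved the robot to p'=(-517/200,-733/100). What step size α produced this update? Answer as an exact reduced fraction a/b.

α = 1/8

F_att = 1·(g−p) = 1·(-6,0) = (-6.0000,0.0000)
o1: d²=5 ≤ ρ²=25; F_rep = 33·(1,-2)/5² = (1.3200,-2.6400)
o2: d²=34 > ρ²=25 → inactive
o3: d²=109 > ρ²=25 → inactive
o4: d²=29 > ρ²=25 → inactive
F = F_att + ΣF_rep = (-4.6800,-2.6400)
Δp = p'−p = (-0.5850,-0.3300); α = Δx/Fx = (-117/200) / (-117/25) = 1/8
check: Δy/Fy = (-33/100) / (-66/25) = 1/8 ✓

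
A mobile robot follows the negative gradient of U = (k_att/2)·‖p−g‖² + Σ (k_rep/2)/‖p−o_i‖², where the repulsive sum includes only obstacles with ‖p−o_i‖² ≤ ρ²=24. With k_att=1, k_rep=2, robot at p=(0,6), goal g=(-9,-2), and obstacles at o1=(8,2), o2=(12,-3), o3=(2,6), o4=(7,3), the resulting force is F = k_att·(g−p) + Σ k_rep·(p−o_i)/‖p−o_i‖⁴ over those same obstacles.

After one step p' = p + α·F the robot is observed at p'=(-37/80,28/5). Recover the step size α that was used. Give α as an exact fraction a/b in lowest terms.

α = 1/20

F_att = 1·(g−p) = 1·(-9,-8) = (-9.0000,-8.0000)
o1: d²=80 > ρ²=24 → inactive
o2: d²=225 > ρ²=24 → inactive
o3: d²=4 ≤ ρ²=24; F_rep = 2·(-2,0)/4² = (-0.2500,0.0000)
o4: d²=58 > ρ²=24 → inactive
F = F_att + ΣF_rep = (-9.2500,-8.0000)
Δp = p'−p = (-0.4625,-0.4000); α = Δx/Fx = (-37/80) / (-37/4) = 1/20
check: Δy/Fy = (-2/5) / (-8) = 1/20 ✓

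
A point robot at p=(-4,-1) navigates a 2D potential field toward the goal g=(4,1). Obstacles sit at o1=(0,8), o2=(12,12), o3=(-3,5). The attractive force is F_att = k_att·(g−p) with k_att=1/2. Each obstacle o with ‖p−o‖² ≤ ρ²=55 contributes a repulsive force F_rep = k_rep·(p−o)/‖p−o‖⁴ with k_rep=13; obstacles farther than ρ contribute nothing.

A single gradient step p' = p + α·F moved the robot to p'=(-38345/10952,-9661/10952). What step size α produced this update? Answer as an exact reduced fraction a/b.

F_att = 1/2·(g−p) = 1/2·(8,2) = (4.0000,1.0000)
o1: d²=97 > ρ²=55 → inactive
o2: d²=425 > ρ²=55 → inactive
o3: d²=37 ≤ ρ²=55; F_rep = 13·(-1,-6)/37² = (-0.0095,-0.0570)
F = F_att + ΣF_rep = (3.9905,0.9430)
Δp = p'−p = (0.4988,0.1179); α = Δx/Fx = (5463/10952) / (5463/1369) = 1/8
check: Δy/Fy = (1291/10952) / (1291/1369) = 1/8 ✓

α = 1/8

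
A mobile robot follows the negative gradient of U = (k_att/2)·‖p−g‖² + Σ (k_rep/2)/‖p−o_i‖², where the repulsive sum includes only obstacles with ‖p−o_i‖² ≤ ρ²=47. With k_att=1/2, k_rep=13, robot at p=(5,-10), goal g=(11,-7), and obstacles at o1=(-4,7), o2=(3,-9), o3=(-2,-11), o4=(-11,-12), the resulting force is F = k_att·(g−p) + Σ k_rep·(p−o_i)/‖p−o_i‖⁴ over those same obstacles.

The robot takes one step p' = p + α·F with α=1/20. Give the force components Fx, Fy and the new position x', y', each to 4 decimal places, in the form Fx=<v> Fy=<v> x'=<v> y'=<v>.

F_att = 1/2·(g−p) = 1/2·(6,3) = (3.0000,1.5000)
o1: d²=370 > ρ²=47 → inactive
o2: d²=5 ≤ ρ²=47; F_rep = 13·(2,-1)/5² = (1.0400,-0.5200)
o3: d²=50 > ρ²=47 → inactive
o4: d²=260 > ρ²=47 → inactive
F = F_att + ΣF_rep = (4.0400,0.9800)
p' = p + 1/20·F = (5.2020,-9.9510)

Fx=4.0400 Fy=0.9800 x'=5.2020 y'=-9.9510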